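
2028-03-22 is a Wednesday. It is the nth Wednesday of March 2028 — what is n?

4th

Day 22 falls in week ⌈22/7⌉ of the month.
Days 1–7 hold the 1st Wednesday, 8–14 the 2nd, 15–21 the 3rd, 22–28 the 4th, 29–31 the 5th.
22 is in the range for the 4th.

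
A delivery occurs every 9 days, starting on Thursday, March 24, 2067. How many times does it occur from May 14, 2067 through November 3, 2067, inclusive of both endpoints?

19

Occurrences land 9·i days after March 24, 2067 for i = 0, 1, 2, …
May 14, 2067 is 51 days after the start; 51 ÷ 9 = 5 remainder 6; since the remainder is 6, round up to i = 6. First occurrence in the window: #7 on May 17, 2067 (6×9 = 54 days in).
November 3, 2067 is 224 days after the start; 224 ÷ 9 = 24 remainder 8. Last occurrence in the window: #25 on October 26, 2067.
Occurrences #7 through #25: 19 in total.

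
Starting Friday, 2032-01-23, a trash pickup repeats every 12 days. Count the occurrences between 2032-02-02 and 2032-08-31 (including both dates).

Occurrences land 12·i days after 2032-01-23 for i = 0, 1, 2, …
2032-02-02 is 10 days after the start; 10 ÷ 12 = 0 remainder 10; since the remainder is 10, round up to i = 1. First occurrence in the window: #2 on 2032-02-04 (1×12 = 12 days in).
2032-08-31 is 221 days after the start; 221 ÷ 12 = 18 remainder 5. Last occurrence in the window: #19 on 2032-08-26.
Occurrences #2 through #19: 18 in total.

18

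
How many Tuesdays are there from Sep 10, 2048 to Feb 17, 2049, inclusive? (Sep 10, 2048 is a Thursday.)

23

Sep 10, 2048 is a Thursday; the first Tuesday on or after it is Sep 15, 2048 (5 days later).
From Sep 15, 2048 to Feb 17, 2049: 15 + 31 + 30 + 31 + 31 + 17 = 155 days (rest of Sep, Oct, Nov, Dec, Jan, Feb).
155 ÷ 7 = 22 full weeks with remainder 1, so 22 more Tuesdays after the first → 23.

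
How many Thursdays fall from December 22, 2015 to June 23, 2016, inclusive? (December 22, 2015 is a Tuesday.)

December 22, 2015 is a Tuesday; the first Thursday on or after it is December 24, 2015 (2 days later).
From December 24, 2015 to June 23, 2016: 7 + 31 + 29 + 31 + 30 + 31 + 23 = 182 days (rest of December, January, February, March, April, May, June).
182 ÷ 7 = 26 full weeks with remainder 0, so 26 more Thursdays after the first → 27.

27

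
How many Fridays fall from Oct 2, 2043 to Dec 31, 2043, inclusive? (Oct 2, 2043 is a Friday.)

Oct 2, 2043 is a Friday; the first Friday on or after it is Oct 2, 2043.
From Oct 2, 2043 to Dec 31, 2043: 29 + 30 + 31 = 90 days (rest of Oct, Nov, Dec).
90 ÷ 7 = 12 full weeks with remainder 6, so 12 more Fridays after the first → 13.

13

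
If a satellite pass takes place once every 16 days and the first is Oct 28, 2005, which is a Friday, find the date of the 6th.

The 6th occurrence is 5 intervals after the first: 5 × 16 = 80 days after Oct 28, 2005.
Oct has 31 days — 3 days to the end of Oct leaves 77.
Nov has 30 days (47 left).
Dec has 31 days (16 left).
16 days into Jan → Jan 16, 2006.

Jan 16, 2006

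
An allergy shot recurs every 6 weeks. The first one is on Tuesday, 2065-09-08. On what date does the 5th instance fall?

2066-02-23

The 5th occurrence is 4 intervals after the first: 4 × 42 = 168 days after 2065-09-08.
September has 30 days — 22 days to the end of September leaves 146.
October has 31 days (115 left).
November has 30 days (85 left).
December has 31 days (54 left).
January has 31 days (23 left).
23 days into February → 2066-02-23.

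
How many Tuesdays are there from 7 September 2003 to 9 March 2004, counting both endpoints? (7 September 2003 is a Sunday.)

7 September 2003 is a Sunday; the first Tuesday on or after it is 9 September 2003 (2 days later).
From 9 September 2003 to 9 March 2004: 21 + 31 + 30 + 31 + 31 + 29 + 9 = 182 days (rest of September, October, November, December, January, February, March).
182 ÷ 7 = 26 full weeks with remainder 0, so 26 more Tuesdays after the first → 27.

27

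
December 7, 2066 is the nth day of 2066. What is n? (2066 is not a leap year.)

Days in months before December: 31 + 28 + 31 + 30 + 31 + 30 + 31 + 31 + 30 + 31 + 30 = 334.
Plus 7 days into December → day 341.

341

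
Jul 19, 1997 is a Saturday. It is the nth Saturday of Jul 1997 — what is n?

3rd

Day 19 falls in week ⌈19/7⌉ of the month.
Days 1–7 hold the 1st Saturday, 8–14 the 2nd, 15–21 the 3rd, 22–28 the 4th, 29–31 the 5th.
19 is in the range for the 3rd.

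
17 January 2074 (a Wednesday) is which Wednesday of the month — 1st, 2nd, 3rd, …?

Day 17 falls in week ⌈17/7⌉ of the month.
Days 1–7 hold the 1st Wednesday, 8–14 the 2nd, 15–21 the 3rd, 22–28 the 4th, 29–31 the 5th.
17 is in the range for the 3rd.

3rd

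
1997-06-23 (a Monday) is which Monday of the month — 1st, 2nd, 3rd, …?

4th

Day 23 falls in week ⌈23/7⌉ of the month.
Days 1–7 hold the 1st Monday, 8–14 the 2nd, 15–21 the 3rd, 22–28 the 4th, 29–31 the 5th.
23 is in the range for the 4th.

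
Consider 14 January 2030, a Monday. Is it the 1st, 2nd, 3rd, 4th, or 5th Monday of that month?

Day 14 falls in week ⌈14/7⌉ of the month.
Days 1–7 hold the 1st Monday, 8–14 the 2nd, 15–21 the 3rd, 22–28 the 4th, 29–31 the 5th.
14 is in the range for the 2nd.

2nd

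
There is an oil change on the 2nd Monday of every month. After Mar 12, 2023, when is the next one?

Mar 2023 starts on a Wednesday; its first Monday is the 6th, so the 2nd Monday is the 13th — Mar 13, 2023.
Mar 13, 2023 is after Mar 12, 2023, so that is the next one.

Mar 13, 2023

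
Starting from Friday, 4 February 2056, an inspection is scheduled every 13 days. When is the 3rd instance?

1 March 2056

The 3rd occurrence is 2 intervals after the first: 2 × 13 = 26 days after 4 February 2056.
February has 29 days — 25 days to the end of February leaves 1.
1 day into March → 1 March 2056.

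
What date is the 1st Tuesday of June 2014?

June 2014 begins on a Sunday, so the first Tuesday is June 3 (2 days later).

3 June 2014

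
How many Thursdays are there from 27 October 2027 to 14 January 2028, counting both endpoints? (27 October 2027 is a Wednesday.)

12

27 October 2027 is a Wednesday; the first Thursday on or after it is 28 October 2027 (1 day later).
From 28 October 2027 to 14 January 2028: 3 + 30 + 31 + 14 = 78 days (rest of October, November, December, January).
78 ÷ 7 = 11 full weeks with remainder 1, so 11 more Thursdays after the first → 12.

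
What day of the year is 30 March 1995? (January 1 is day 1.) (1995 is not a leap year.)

Days in months before March: 31 + 28 = 59.
Plus 30 days into March → day 89.

89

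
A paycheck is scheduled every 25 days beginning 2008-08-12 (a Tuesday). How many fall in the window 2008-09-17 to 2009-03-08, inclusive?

7

Occurrences land 25·i days after 2008-08-12 for i = 0, 1, 2, …
2008-09-17 is 36 days after the start; 36 ÷ 25 = 1 remainder 11; since the remainder is 11, round up to i = 2. First occurrence in the window: #3 on 2008-10-01 (2×25 = 50 days in).
2009-03-08 is 208 days after the start; 208 ÷ 25 = 8 remainder 8. Last occurrence in the window: #9 on 2009-02-28.
Occurrences #3 through #9: 7 in total.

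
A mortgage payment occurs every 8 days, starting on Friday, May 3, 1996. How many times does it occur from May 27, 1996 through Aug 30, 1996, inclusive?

12

Occurrences land 8·i days after May 3, 1996 for i = 0, 1, 2, …
May 27, 1996 is 24 days after the start; 24 ÷ 8 = 3 remainder 0. First occurrence in the window: #4 on May 27, 1996 (3×8 = 24 days in).
Aug 30, 1996 is 119 days after the start; 119 ÷ 8 = 14 remainder 7. Last occurrence in the window: #15 on Aug 23, 1996.
Occurrences #4 through #15: 12 in total.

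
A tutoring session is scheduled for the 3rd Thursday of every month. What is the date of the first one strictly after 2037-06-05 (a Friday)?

June 2037 starts on a Monday; its first Thursday is the 4th, so the 3rd Thursday is the 18th — 2037-06-18.
2037-06-18 is after 2037-06-05, so that is the next one.

2037-06-18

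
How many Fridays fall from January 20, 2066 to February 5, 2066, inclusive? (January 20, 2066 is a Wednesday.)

January 20, 2066 is a Wednesday; the first Friday on or after it is January 22, 2066 (2 days later).
From January 22, 2066 to February 5, 2066: 9 + 5 = 14 days (rest of January, February).
14 ÷ 7 = 2 full weeks with remainder 0, so 2 more Fridays after the first → 3.

3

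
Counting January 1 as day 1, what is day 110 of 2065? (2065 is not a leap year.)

January has 31 days (110 − 31 = 79 remain).
February has 28 days (79 − 28 = 51 remain).
March has 31 days (51 − 31 = 20 remain).
20 into April → April 20.

20 April 2065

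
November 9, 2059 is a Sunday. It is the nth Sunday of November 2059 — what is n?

2nd

Day 9 falls in week ⌈9/7⌉ of the month.
Days 1–7 hold the 1st Sunday, 8–14 the 2nd, 15–21 the 3rd, 22–28 the 4th, 29–31 the 5th.
9 is in the range for the 2nd.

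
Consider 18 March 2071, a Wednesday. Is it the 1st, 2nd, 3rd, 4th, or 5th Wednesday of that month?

3rd

Day 18 falls in week ⌈18/7⌉ of the month.
Days 1–7 hold the 1st Wednesday, 8–14 the 2nd, 15–21 the 3rd, 22–28 the 4th, 29–31 the 5th.
18 is in the range for the 3rd.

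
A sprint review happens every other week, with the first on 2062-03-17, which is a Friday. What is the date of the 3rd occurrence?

2062-04-14

The 3rd occurrence is 2 intervals after the first: 2 × 14 = 28 days after 2062-03-17.
March has 31 days — 14 days to the end of March leaves 14.
14 days into April → 2062-04-14.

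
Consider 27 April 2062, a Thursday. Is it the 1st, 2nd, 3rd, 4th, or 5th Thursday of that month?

Day 27 falls in week ⌈27/7⌉ of the month.
Days 1–7 hold the 1st Thursday, 8–14 the 2nd, 15–21 the 3rd, 22–28 the 4th, 29–31 the 5th.
27 is in the range for the 4th.

4th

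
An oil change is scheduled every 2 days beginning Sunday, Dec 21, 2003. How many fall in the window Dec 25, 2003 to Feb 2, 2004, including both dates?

20

Occurrences land 2·i days after Dec 21, 2003 for i = 0, 1, 2, …
Dec 25, 2003 is 4 days after the start; 4 ÷ 2 = 2 remainder 0. First occurrence in the window: #3 on Dec 25, 2003 (2×2 = 4 days in).
Feb 2, 2004 is 43 days after the start; 43 ÷ 2 = 21 remainder 1. Last occurrence in the window: #22 on Feb 1, 2004.
Occurrences #3 through #22: 20 in total.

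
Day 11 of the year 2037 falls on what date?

11 into January → January 11.

2037-01-11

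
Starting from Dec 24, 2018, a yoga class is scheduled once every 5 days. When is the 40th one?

The 40th occurrence is 39 intervals after the first: 39 × 5 = 195 days after Dec 24, 2018.
Dec has 31 days — 7 days to the end of Dec leaves 188.
Jan has 31 days (157 left).
Feb has 28 days (129 left).
Mar has 31 days (98 left).
Apr has 30 days (68 left).
May has 31 days (37 left).
Jun has 30 days (7 left).
7 days into Jul → Jul 7, 2019.

Jul 7, 2019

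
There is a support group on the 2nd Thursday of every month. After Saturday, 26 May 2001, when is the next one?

May 2001 starts on a Tuesday; its first Thursday is the 3rd, so the 2nd Thursday is the 10th — 10 May 2001.
That is not after 26 May 2001, so look at June 2001.
June 2001 starts on a Friday; its first Thursday is the 7th, so the 2nd Thursday is the 14th — 14 June 2001.

14 June 2001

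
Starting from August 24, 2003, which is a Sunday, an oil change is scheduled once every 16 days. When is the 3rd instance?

September 25, 2003

The 3rd occurrence is 2 intervals after the first: 2 × 16 = 32 days after August 24, 2003.
August has 31 days — 7 days to the end of August leaves 25.
25 days into September → September 25, 2003.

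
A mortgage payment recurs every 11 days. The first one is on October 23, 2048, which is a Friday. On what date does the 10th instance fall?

The 10th occurrence is 9 intervals after the first: 9 × 11 = 99 days after October 23, 2048.
October has 31 days — 8 days to the end of October leaves 91.
November has 30 days (61 left).
December has 31 days (30 left).
30 days into January → January 30, 2049.

January 30, 2049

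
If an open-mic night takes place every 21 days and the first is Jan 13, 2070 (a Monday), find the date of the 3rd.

The 3rd occurrence is 2 intervals after the first: 2 × 21 = 42 days after Jan 13, 2070.
Jan has 31 days — 18 days to the end of Jan leaves 24.
24 days into Feb → Feb 24, 2070.

Feb 24, 2070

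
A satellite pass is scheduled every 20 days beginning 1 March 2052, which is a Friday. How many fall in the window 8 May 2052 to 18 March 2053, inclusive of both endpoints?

Occurrences land 20·i days after 1 March 2052 for i = 0, 1, 2, …
8 May 2052 is 68 days after the start; 68 ÷ 20 = 3 remainder 8; since the remainder is 8, round up to i = 4. First occurrence in the window: #5 on 20 May 2052 (4×20 = 80 days in).
18 March 2053 is 382 days after the start; 382 ÷ 20 = 19 remainder 2. Last occurrence in the window: #20 on 16 March 2053.
Occurrences #5 through #20: 16 in total.

16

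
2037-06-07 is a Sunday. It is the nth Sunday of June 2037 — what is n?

1st

Day 7 falls in week ⌈7/7⌉ of the month.
Days 1–7 hold the 1st Sunday, 8–14 the 2nd, 15–21 the 3rd, 22–28 the 4th, 29–31 the 5th.
7 is in the range for the 1st.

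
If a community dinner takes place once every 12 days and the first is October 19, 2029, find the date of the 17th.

April 29, 2030

The 17th occurrence is 16 intervals after the first: 16 × 12 = 192 days after October 19, 2029.
October has 31 days — 12 days to the end of October leaves 180.
November has 30 days (150 left).
December has 31 days (119 left).
January has 31 days (88 left).
February has 28 days (60 left).
March has 31 days (29 left).
29 days into April → April 29, 2030.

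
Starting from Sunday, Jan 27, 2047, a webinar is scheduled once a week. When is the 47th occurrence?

The 47th occurrence is 46 intervals after the first: 46 × 7 = 322 days after Jan 27, 2047.
Jan has 31 days — 4 days to the end of Jan leaves 318.
Feb has 28 days (290 left).
Mar has 31 days (259 left).
Apr has 30 days (229 left).
May has 31 days (198 left).
Jun has 30 days (168 left).
Jul has 31 days (137 left).
Aug has 31 days (106 left).
Sep has 30 days (76 left).
Oct has 31 days (45 left).
Nov has 30 days (15 left).
15 days into Dec → Dec 15, 2047.

Dec 15, 2047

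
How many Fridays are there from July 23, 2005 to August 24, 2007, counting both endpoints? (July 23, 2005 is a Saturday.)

109

July 23, 2005 is a Saturday; the first Friday on or after it is July 29, 2005 (6 days later).
From July 29, 2005 to August 24, 2007: 155 + 365 + 236 = 756 days (rest of 2005, 2006, to August 24, 2007 in 2007).
756 ÷ 7 = 108 full weeks with remainder 0, so 108 more Fridays after the first → 109.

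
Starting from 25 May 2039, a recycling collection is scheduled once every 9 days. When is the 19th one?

The 19th occurrence is 18 intervals after the first: 18 × 9 = 162 days after 25 May 2039.
May has 31 days — 6 days to the end of May leaves 156.
June has 30 days (126 left).
July has 31 days (95 left).
August has 31 days (64 left).
September has 30 days (34 left).
October has 31 days (3 left).
3 days into November → 3 November 2039.

3 November 2039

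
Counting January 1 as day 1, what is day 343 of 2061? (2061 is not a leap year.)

Dec 9, 2061

Jan has 31 days (343 − 31 = 312 remain).
Feb has 28 days (312 − 28 = 284 remain).
Mar has 31 days (284 − 31 = 253 remain).
Apr has 30 days (253 − 30 = 223 remain).
May has 31 days (223 − 31 = 192 remain).
Jun has 30 days (192 − 30 = 162 remain).
Jul has 31 days (162 − 31 = 131 remain).
Aug has 31 days (131 − 31 = 100 remain).
Sep has 30 days (100 − 30 = 70 remain).
Oct has 31 days (70 − 31 = 39 remain).
Nov has 30 days (39 − 30 = 9 remain).
9 into Dec → Dec 9.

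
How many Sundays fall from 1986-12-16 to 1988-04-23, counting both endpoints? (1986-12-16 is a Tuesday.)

70

1986-12-16 is a Tuesday; the first Sunday on or after it is 1986-12-21 (5 days later).
From 1986-12-21 to 1988-04-23: 10 + 365 + 114 = 489 days (rest of 1986, 1987, to 1988-04-23 in 1988).
489 ÷ 7 = 69 full weeks with remainder 6, so 69 more Sundays after the first → 70.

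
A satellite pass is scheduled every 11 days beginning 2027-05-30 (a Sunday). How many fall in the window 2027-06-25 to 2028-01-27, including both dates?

Occurrences land 11·i days after 2027-05-30 for i = 0, 1, 2, …
2027-06-25 is 26 days after the start; 26 ÷ 11 = 2 remainder 4; since the remainder is 4, round up to i = 3. First occurrence in the window: #4 on 2027-07-02 (3×11 = 33 days in).
2028-01-27 is 242 days after the start; 242 ÷ 11 = 22 remainder 0. Last occurrence in the window: #23 on 2028-01-27.
Occurrences #4 through #23: 20 in total.

20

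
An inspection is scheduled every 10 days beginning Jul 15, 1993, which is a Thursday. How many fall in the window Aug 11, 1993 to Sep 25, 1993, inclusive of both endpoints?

5

Occurrences land 10·i days after Jul 15, 1993 for i = 0, 1, 2, …
Aug 11, 1993 is 27 days after the start; 27 ÷ 10 = 2 remainder 7; since the remainder is 7, round up to i = 3. First occurrence in the window: #4 on Aug 14, 1993 (3×10 = 30 days in).
Sep 25, 1993 is 72 days after the start; 72 ÷ 10 = 7 remainder 2. Last occurrence in the window: #8 on Sep 23, 1993.
Occurrences #4 through #8: 5 in total.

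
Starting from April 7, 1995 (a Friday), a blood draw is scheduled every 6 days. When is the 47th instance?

The 47th occurrence is 46 intervals after the first: 46 × 6 = 276 days after April 7, 1995.
April has 30 days — 23 days to the end of April leaves 253.
May has 31 days (222 left).
June has 30 days (192 left).
July has 31 days (161 left).
August has 31 days (130 left).
September has 30 days (100 left).
October has 31 days (69 left).
November has 30 days (39 left).
December has 31 days (8 left).
8 days into January → January 8, 1996.

January 8, 1996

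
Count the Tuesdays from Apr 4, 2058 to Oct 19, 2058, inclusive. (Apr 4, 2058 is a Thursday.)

28

Apr 4, 2058 is a Thursday; the first Tuesday on or after it is Apr 9, 2058 (5 days later).
From Apr 9, 2058 to Oct 19, 2058: 21 + 31 + 30 + 31 + 31 + 30 + 19 = 193 days (rest of Apr, May, Jun, Jul, Aug, Sep, Oct).
193 ÷ 7 = 27 full weeks with remainder 4, so 27 more Tuesdays after the first → 28.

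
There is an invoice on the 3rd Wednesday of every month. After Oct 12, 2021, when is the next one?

Oct 2021 starts on a Friday; its first Wednesday is the 6th, so the 3rd Wednesday is the 20th — Oct 20, 2021.
Oct 20, 2021 is after Oct 12, 2021, so that is the next one.

Oct 20, 2021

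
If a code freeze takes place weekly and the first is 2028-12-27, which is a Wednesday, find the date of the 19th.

The 19th occurrence is 18 intervals after the first: 18 × 7 = 126 days after 2028-12-27.
December has 31 days — 4 days to the end of December leaves 122.
January has 31 days (91 left).
February has 28 days (63 left).
March has 31 days (32 left).
April has 30 days (2 left).
2 days into May → 2029-05-02.

2029-05-02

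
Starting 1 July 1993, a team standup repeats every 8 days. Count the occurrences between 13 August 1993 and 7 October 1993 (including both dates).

7

Occurrences land 8·i days after 1 July 1993 for i = 0, 1, 2, …
13 August 1993 is 43 days after the start; 43 ÷ 8 = 5 remainder 3; since the remainder is 3, round up to i = 6. First occurrence in the window: #7 on 18 August 1993 (6×8 = 48 days in).
7 October 1993 is 98 days after the start; 98 ÷ 8 = 12 remainder 2. Last occurrence in the window: #13 on 5 October 1993.
Occurrences #7 through #13: 7 in total.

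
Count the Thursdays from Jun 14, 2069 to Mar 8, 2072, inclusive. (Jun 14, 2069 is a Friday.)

142

Jun 14, 2069 is a Friday; the first Thursday on or after it is Jun 20, 2069 (6 days later).
From Jun 20, 2069 to Mar 8, 2072: 194 + 365 + 365 + 68 = 992 days (rest of 2069, 2070, 2071, to Mar 8, 2072 in 2072).
992 ÷ 7 = 141 full weeks with remainder 5, so 141 more Thursdays after the first → 142.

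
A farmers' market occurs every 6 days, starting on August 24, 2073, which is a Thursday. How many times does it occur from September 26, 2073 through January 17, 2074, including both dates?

Occurrences land 6·i days after August 24, 2073 for i = 0, 1, 2, …
September 26, 2073 is 33 days after the start; 33 ÷ 6 = 5 remainder 3; since the remainder is 3, round up to i = 6. First occurrence in the window: #7 on September 29, 2073 (6×6 = 36 days in).
January 17, 2074 is 146 days after the start; 146 ÷ 6 = 24 remainder 2. Last occurrence in the window: #25 on January 15, 2074.
Occurrences #7 through #25: 19 in total.

19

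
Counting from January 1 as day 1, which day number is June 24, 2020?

176

Days in months before June: 31 + 29 + 31 + 30 + 31 = 152.
Plus 24 days into June → day 176.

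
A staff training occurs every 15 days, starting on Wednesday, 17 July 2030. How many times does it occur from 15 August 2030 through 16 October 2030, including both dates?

5

Occurrences land 15·i days after 17 July 2030 for i = 0, 1, 2, …
15 August 2030 is 29 days after the start; 29 ÷ 15 = 1 remainder 14; since the remainder is 14, round up to i = 2. First occurrence in the window: #3 on 16 August 2030 (2×15 = 30 days in).
16 October 2030 is 91 days after the start; 91 ÷ 15 = 6 remainder 1. Last occurrence in the window: #7 on 15 October 2030.
Occurrences #3 through #7: 5 in total.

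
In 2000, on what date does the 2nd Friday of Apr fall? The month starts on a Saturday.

Apr 2000 begins on a Saturday, so the first Friday is Apr 7 (6 days later).
The 2nd Friday is 1 weeks later: 7 + 7 = 14.

Apr 14, 2000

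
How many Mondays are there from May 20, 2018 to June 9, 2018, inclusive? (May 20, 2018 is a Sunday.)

3

May 20, 2018 is a Sunday; the first Monday on or after it is May 21, 2018 (1 day later).
From May 21, 2018 to June 9, 2018: 10 + 9 = 19 days (rest of May, June).
19 ÷ 7 = 2 full weeks with remainder 5, so 2 more Mondays after the first → 3.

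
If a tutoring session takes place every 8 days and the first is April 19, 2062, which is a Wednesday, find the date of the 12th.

July 16, 2062

The 12th occurrence is 11 intervals after the first: 11 × 8 = 88 days after April 19, 2062.
April has 30 days — 11 days to the end of April leaves 77.
May has 31 days (46 left).
June has 30 days (16 left).
16 days into July → July 16, 2062.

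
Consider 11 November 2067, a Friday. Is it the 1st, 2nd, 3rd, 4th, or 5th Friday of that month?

2nd

Day 11 falls in week ⌈11/7⌉ of the month.
Days 1–7 hold the 1st Friday, 8–14 the 2nd, 15–21 the 3rd, 22–28 the 4th, 29–31 the 5th.
11 is in the range for the 2nd.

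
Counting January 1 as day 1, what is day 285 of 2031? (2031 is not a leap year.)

12 October 2031

January has 31 days (285 − 31 = 254 remain).
February has 28 days (254 − 28 = 226 remain).
March has 31 days (226 − 31 = 195 remain).
April has 30 days (195 − 30 = 165 remain).
May has 31 days (165 − 31 = 134 remain).
June has 30 days (134 − 30 = 104 remain).
July has 31 days (104 − 31 = 73 remain).
August has 31 days (73 − 31 = 42 remain).
September has 30 days (42 − 30 = 12 remain).
12 into October → October 12.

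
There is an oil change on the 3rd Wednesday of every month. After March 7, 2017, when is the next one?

March 15, 2017

March 2017 starts on a Wednesday; its first Wednesday is the 1st, so the 3rd Wednesday is the 15th — March 15, 2017.
March 15, 2017 is after March 7, 2017, so that is the next one.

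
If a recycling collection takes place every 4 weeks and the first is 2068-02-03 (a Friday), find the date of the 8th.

2068-08-17

The 8th occurrence is 7 intervals after the first: 7 × 28 = 196 days after 2068-02-03.
February has 29 days — 26 days to the end of February leaves 170.
March has 31 days (139 left).
April has 30 days (109 left).
May has 31 days (78 left).
June has 30 days (48 left).
July has 31 days (17 left).
17 days into August → 2068-08-17.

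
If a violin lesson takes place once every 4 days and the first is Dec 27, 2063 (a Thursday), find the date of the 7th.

The 7th occurrence is 6 intervals after the first: 6 × 4 = 24 days after Dec 27, 2063.
Dec has 31 days — 4 days to the end of Dec leaves 20.
20 days into Jan → Jan 20, 2064.

Jan 20, 2064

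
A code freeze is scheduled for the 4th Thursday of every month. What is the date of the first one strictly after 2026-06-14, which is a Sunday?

2026-06-25

June 2026 starts on a Monday; its first Thursday is the 4th, so the 4th Thursday is the 25th — 2026-06-25.
2026-06-25 is after 2026-06-14, so that is the next one.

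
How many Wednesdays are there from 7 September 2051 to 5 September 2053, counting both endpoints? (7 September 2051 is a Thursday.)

104

7 September 2051 is a Thursday; the first Wednesday on or after it is 13 September 2051 (6 days later).
From 13 September 2051 to 5 September 2053: 109 + 366 + 248 = 723 days (rest of 2051, 2052, to 5 September 2053 in 2053).
723 ÷ 7 = 103 full weeks with remainder 2, so 103 more Wednesdays after the first → 104.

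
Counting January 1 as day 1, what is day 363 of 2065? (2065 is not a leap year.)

January has 31 days (363 − 31 = 332 remain).
February has 28 days (332 − 28 = 304 remain).
March has 31 days (304 − 31 = 273 remain).
April has 30 days (273 − 30 = 243 remain).
May has 31 days (243 − 31 = 212 remain).
June has 30 days (212 − 30 = 182 remain).
July has 31 days (182 − 31 = 151 remain).
August has 31 days (151 − 31 = 120 remain).
September has 30 days (120 − 30 = 90 remain).
October has 31 days (90 − 31 = 59 remain).
November has 30 days (59 − 30 = 29 remain).
29 into December → December 29.

29 December 2065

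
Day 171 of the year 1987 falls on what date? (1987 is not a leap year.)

January has 31 days (171 − 31 = 140 remain).
February has 28 days (140 − 28 = 112 remain).
March has 31 days (112 − 31 = 81 remain).
April has 30 days (81 − 30 = 51 remain).
May has 31 days (51 − 31 = 20 remain).
20 into June → June 20.

1987-06-20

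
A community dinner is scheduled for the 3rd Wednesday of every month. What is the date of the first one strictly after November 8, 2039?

November 16, 2039

November 2039 starts on a Tuesday; its first Wednesday is the 2nd, so the 3rd Wednesday is the 16th — November 16, 2039.
November 16, 2039 is after November 8, 2039, so that is the next one.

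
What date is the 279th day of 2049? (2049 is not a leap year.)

6 October 2049

January has 31 days (279 − 31 = 248 remain).
February has 28 days (248 − 28 = 220 remain).
March has 31 days (220 − 31 = 189 remain).
April has 30 days (189 − 30 = 159 remain).
May has 31 days (159 − 31 = 128 remain).
June has 30 days (128 − 30 = 98 remain).
July has 31 days (98 − 31 = 67 remain).
August has 31 days (67 − 31 = 36 remain).
September has 30 days (36 − 30 = 6 remain).
6 into October → October 6.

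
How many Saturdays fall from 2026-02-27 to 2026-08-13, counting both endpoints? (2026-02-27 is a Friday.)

24

2026-02-27 is a Friday; the first Saturday on or after it is 2026-02-28 (1 day later).
From 2026-02-28 to 2026-08-13: 0 + 31 + 30 + 31 + 30 + 31 + 13 = 166 days (rest of February, March, April, May, June, July, August).
166 ÷ 7 = 23 full weeks with remainder 5, so 23 more Saturdays after the first → 24.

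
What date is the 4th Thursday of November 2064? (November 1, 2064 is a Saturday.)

November 2064 begins on a Saturday, so the first Thursday is November 6 (5 days later).
The 4th Thursday is 3 weeks later: 6 + 21 = 27.

November 27, 2064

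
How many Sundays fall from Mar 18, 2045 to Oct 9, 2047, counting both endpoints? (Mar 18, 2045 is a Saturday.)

134

Mar 18, 2045 is a Saturday; the first Sunday on or after it is Mar 19, 2045 (1 day later).
From Mar 19, 2045 to Oct 9, 2047: 287 + 365 + 282 = 934 days (rest of 2045, 2046, to Oct 9, 2047 in 2047).
934 ÷ 7 = 133 full weeks with remainder 3, so 133 more Sundays after the first → 134.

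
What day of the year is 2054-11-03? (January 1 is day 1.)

307

Days in months before November: 31 + 28 + 31 + 30 + 31 + 30 + 31 + 31 + 30 + 31 = 304.
Plus 3 days into November → day 307.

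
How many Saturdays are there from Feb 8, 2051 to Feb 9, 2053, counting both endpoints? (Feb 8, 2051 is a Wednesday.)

105

Feb 8, 2051 is a Wednesday; the first Saturday on or after it is Feb 11, 2051 (3 days later).
From Feb 11, 2051 to Feb 9, 2053: 323 + 366 + 40 = 729 days (rest of 2051, 2052, to Feb 9, 2053 in 2053).
729 ÷ 7 = 104 full weeks with remainder 1, so 104 more Saturdays after the first → 105.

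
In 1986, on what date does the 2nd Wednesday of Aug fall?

Aug 13, 1986

The first Wednesday of Aug 1986 is Aug 6.
The 2nd Wednesday is 1 weeks later: 6 + 7 = 13.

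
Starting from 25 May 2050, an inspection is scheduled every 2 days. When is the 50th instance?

The 50th occurrence is 49 intervals after the first: 49 × 2 = 98 days after 25 May 2050.
May has 31 days — 6 days to the end of May leaves 92.
June has 30 days (62 left).
July has 31 days (31 left).
31 days into August → 31 August 2050.

31 August 2050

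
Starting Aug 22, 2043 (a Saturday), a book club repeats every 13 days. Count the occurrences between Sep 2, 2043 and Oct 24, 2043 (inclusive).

4

Occurrences land 13·i days after Aug 22, 2043 for i = 0, 1, 2, …
Sep 2, 2043 is 11 days after the start; 11 ÷ 13 = 0 remainder 11; since the remainder is 11, round up to i = 1. First occurrence in the window: #2 on Sep 4, 2043 (1×13 = 13 days in).
Oct 24, 2043 is 63 days after the start; 63 ÷ 13 = 4 remainder 11. Last occurrence in the window: #5 on Oct 13, 2043.
Occurrences #2 through #5: 4 in total.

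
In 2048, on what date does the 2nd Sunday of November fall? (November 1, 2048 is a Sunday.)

2048-11-08

November 2048 begins on a Sunday, so the first Sunday is November 1.
The 2nd Sunday is 1 weeks later: 1 + 7 = 8.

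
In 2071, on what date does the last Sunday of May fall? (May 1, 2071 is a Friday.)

May 31, 2071

May 2071 begins on a Friday, so the first Sunday is May 3 (2 days later).
May 2071 has 31 days. Adding weeks: 3, 10, 17, 24, 31 — the last one ≤ 31 is the 31st.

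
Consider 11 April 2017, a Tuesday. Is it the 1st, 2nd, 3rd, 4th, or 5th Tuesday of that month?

Day 11 falls in week ⌈11/7⌉ of the month.
Days 1–7 hold the 1st Tuesday, 8–14 the 2nd, 15–21 the 3rd, 22–28 the 4th, 29–31 the 5th.
11 is in the range for the 2nd.

2nd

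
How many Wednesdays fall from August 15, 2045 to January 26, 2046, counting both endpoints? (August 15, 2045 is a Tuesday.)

24

August 15, 2045 is a Tuesday; the first Wednesday on or after it is August 16, 2045 (1 day later).
From August 16, 2045 to January 26, 2046: 15 + 30 + 31 + 30 + 31 + 26 = 163 days (rest of August, September, October, November, December, January).
163 ÷ 7 = 23 full weeks with remainder 2, so 23 more Wednesdays after the first → 24.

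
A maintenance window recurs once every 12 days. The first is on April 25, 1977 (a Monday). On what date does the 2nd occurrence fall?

May 7, 1977

The 2nd occurrence is 1 interval after the first: 1 × 12 = 12 days after April 25, 1977.
April has 30 days — 5 days to the end of April leaves 7.
7 days into May → May 7, 1977.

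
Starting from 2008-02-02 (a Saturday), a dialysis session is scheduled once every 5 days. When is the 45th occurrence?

2008-09-09

The 45th occurrence is 44 intervals after the first: 44 × 5 = 220 days after 2008-02-02.
February has 29 days — 27 days to the end of February leaves 193.
March has 31 days (162 left).
April has 30 days (132 left).
May has 31 days (101 left).
June has 30 days (71 left).
July has 31 days (40 left).
August has 31 days (9 left).
9 days into September → 2008-09-09.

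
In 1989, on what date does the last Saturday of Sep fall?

Sep 30, 1989

Sep 1989 begins on a Friday, so the first Saturday is Sep 2 (1 day later).
Sep 1989 has 30 days. Adding weeks: 2, 9, 16, 23, 30 — the last one ≤ 30 is the 30th.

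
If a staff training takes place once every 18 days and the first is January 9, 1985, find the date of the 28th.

May 10, 1986

The 28th occurrence is 27 intervals after the first: 27 × 18 = 486 days after January 9, 1985.
January has 31 days — 22 days to the end of January leaves 464.
From end of January to end of 1985 is 334 days (130 left).
January has 31 days (99 left).
February has 28 days (71 left).
March has 31 days (40 left).
April has 30 days (10 left).
10 days into May → May 10, 1986.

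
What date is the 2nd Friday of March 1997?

March 1997 begins on a Saturday, so the first Friday is March 7 (6 days later).
The 2nd Friday is 1 weeks later: 7 + 7 = 14.

March 14, 1997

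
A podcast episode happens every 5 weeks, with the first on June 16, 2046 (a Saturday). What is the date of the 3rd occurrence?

The 3rd occurrence is 2 intervals after the first: 2 × 35 = 70 days after June 16, 2046.
June has 30 days — 14 days to the end of June leaves 56.
July has 31 days (25 left).
25 days into August → August 25, 2046.

August 25, 2046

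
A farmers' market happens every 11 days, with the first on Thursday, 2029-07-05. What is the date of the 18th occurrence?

2030-01-08

The 18th occurrence is 17 intervals after the first: 17 × 11 = 187 days after 2029-07-05.
July has 31 days — 26 days to the end of July leaves 161.
August has 31 days (130 left).
September has 30 days (100 left).
October has 31 days (69 left).
November has 30 days (39 left).
December has 31 days (8 left).
8 days into January → 2030-01-08.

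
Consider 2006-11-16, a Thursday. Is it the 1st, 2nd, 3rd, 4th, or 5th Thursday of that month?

Day 16 falls in week ⌈16/7⌉ of the month.
Days 1–7 hold the 1st Thursday, 8–14 the 2nd, 15–21 the 3rd, 22–28 the 4th, 29–31 the 5th.
16 is in the range for the 3rd.

3rd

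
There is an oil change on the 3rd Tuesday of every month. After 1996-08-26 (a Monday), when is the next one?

August 1996 starts on a Thursday; its first Tuesday is the 6th, so the 3rd Tuesday is the 20th — 1996-08-20.
That is not after 1996-08-26, so look at September 1996.
September 1996 starts on a Sunday; its first Tuesday is the 3rd, so the 3rd Tuesday is the 17th — 1996-09-17.

1996-09-17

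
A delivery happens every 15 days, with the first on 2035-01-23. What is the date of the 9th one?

2035-05-23

The 9th occurrence is 8 intervals after the first: 8 × 15 = 120 days after 2035-01-23.
January has 31 days — 8 days to the end of January leaves 112.
February has 28 days (84 left).
March has 31 days (53 left).
April has 30 days (23 left).
23 days into May → 2035-05-23.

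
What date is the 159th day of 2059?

Jan has 31 days (159 − 31 = 128 remain).
Feb has 28 days (128 − 28 = 100 remain).
Mar has 31 days (100 − 31 = 69 remain).
Apr has 30 days (69 − 30 = 39 remain).
May has 31 days (39 − 31 = 8 remain).
8 into Jun → Jun 8.

Jun 8, 2059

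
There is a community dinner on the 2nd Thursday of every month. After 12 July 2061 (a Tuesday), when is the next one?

14 July 2061

July 2061 starts on a Friday; its first Thursday is the 7th, so the 2nd Thursday is the 14th — 14 July 2061.
14 July 2061 is after 12 July 2061, so that is the next one.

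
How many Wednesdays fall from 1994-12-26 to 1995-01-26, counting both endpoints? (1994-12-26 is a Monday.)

1994-12-26 is a Monday; the first Wednesday on or after it is 1994-12-28 (2 days later).
From 1994-12-28 to 1995-01-26: 3 + 26 = 29 days (rest of December, January).
29 ÷ 7 = 4 full weeks with remainder 1, so 4 more Wednesdays after the first → 5.

5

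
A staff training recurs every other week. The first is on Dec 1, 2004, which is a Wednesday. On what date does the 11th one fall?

The 11th occurrence is 10 intervals after the first: 10 × 14 = 140 days after Dec 1, 2004.
Dec has 31 days — 30 days to the end of Dec leaves 110.
Jan has 31 days (79 left).
Feb has 28 days (51 left).
Mar has 31 days (20 left).
20 days into Apr → Apr 20, 2005.

Apr 20, 2005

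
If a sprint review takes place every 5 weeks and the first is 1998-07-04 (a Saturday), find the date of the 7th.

1999-01-30

The 7th occurrence is 6 intervals after the first: 6 × 35 = 210 days after 1998-07-04.
July has 31 days — 27 days to the end of July leaves 183.
August has 31 days (152 left).
September has 30 days (122 left).
October has 31 days (91 left).
November has 30 days (61 left).
December has 31 days (30 left).
30 days into January → 1999-01-30.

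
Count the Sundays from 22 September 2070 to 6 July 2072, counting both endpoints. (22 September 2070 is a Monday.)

22 September 2070 is a Monday; the first Sunday on or after it is 28 September 2070 (6 days later).
From 28 September 2070 to 6 July 2072: 94 + 365 + 188 = 647 days (rest of 2070, 2071, to 6 July 2072 in 2072).
647 ÷ 7 = 92 full weeks with remainder 3, so 92 more Sundays after the first → 93.

93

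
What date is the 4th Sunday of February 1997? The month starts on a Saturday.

February 1997 begins on a Saturday, so the first Sunday is February 2 (1 day later).
The 4th Sunday is 3 weeks later: 2 + 21 = 23.

23 February 1997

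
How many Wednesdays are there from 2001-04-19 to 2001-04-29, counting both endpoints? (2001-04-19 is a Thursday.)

1

2001-04-19 is a Thursday; the first Wednesday on or after it is 2001-04-25 (6 days later).
From 2001-04-25 to 2001-04-29 is 29 − 25 = 4 days.
4 ÷ 7 = 0 full weeks with remainder 4, so 0 more Wednesdays after the first → 1.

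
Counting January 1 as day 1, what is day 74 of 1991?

15 March 1991

January has 31 days (74 − 31 = 43 remain).
February has 28 days (43 − 28 = 15 remain).
15 into March → March 15.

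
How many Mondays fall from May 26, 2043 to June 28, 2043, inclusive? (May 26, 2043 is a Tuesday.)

May 26, 2043 is a Tuesday; the first Monday on or after it is June 1, 2043 (6 days later).
From June 1, 2043 to June 28, 2043 is 28 − 1 = 27 days.
27 ÷ 7 = 3 full weeks with remainder 6, so 3 more Mondays after the first → 4.

4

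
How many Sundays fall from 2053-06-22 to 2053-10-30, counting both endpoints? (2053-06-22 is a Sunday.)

19

2053-06-22 is a Sunday; the first Sunday on or after it is 2053-06-22.
From 2053-06-22 to 2053-10-30: 8 + 31 + 31 + 30 + 30 = 130 days (rest of June, July, August, September, October).
130 ÷ 7 = 18 full weeks with remainder 4, so 18 more Sundays after the first → 19.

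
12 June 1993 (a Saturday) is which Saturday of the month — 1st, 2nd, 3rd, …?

2nd

Day 12 falls in week ⌈12/7⌉ of the month.
Days 1–7 hold the 1st Saturday, 8–14 the 2nd, 15–21 the 3rd, 22–28 the 4th, 29–31 the 5th.
12 is in the range for the 2nd.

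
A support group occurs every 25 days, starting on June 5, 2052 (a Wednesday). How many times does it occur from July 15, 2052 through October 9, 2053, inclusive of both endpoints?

18

Occurrences land 25·i days after June 5, 2052 for i = 0, 1, 2, …
July 15, 2052 is 40 days after the start; 40 ÷ 25 = 1 remainder 15; since the remainder is 15, round up to i = 2. First occurrence in the window: #3 on July 25, 2052 (2×25 = 50 days in).
October 9, 2053 is 491 days after the start; 491 ÷ 25 = 19 remainder 16. Last occurrence in the window: #20 on September 23, 2053.
Occurrences #3 through #20: 18 in total.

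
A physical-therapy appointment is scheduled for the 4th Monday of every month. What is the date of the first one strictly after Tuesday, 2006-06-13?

June 2006 starts on a Thursday; its first Monday is the 5th, so the 4th Monday is the 26th — 2006-06-26.
2006-06-26 is after 2006-06-13, so that is the next one.

2006-06-26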